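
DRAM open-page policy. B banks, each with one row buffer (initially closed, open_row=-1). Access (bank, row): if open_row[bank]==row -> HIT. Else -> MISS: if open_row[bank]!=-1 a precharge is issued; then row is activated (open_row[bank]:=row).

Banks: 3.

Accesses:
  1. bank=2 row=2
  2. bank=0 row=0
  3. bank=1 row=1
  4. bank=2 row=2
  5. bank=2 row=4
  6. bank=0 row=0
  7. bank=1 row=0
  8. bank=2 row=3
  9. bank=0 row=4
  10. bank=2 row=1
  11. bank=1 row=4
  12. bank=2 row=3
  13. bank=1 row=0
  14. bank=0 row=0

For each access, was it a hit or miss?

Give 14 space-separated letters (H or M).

Acc 1: bank2 row2 -> MISS (open row2); precharges=0
Acc 2: bank0 row0 -> MISS (open row0); precharges=0
Acc 3: bank1 row1 -> MISS (open row1); precharges=0
Acc 4: bank2 row2 -> HIT
Acc 5: bank2 row4 -> MISS (open row4); precharges=1
Acc 6: bank0 row0 -> HIT
Acc 7: bank1 row0 -> MISS (open row0); precharges=2
Acc 8: bank2 row3 -> MISS (open row3); precharges=3
Acc 9: bank0 row4 -> MISS (open row4); precharges=4
Acc 10: bank2 row1 -> MISS (open row1); precharges=5
Acc 11: bank1 row4 -> MISS (open row4); precharges=6
Acc 12: bank2 row3 -> MISS (open row3); precharges=7
Acc 13: bank1 row0 -> MISS (open row0); precharges=8
Acc 14: bank0 row0 -> MISS (open row0); precharges=9

Answer: M M M H M H M M M M M M M M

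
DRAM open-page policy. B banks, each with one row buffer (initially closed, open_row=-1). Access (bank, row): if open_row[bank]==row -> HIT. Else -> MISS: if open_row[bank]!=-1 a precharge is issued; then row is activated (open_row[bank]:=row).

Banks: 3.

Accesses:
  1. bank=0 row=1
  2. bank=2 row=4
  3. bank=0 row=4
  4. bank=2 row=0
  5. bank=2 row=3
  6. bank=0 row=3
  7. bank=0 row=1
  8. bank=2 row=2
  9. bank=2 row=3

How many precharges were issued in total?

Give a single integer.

Answer: 7

Derivation:
Acc 1: bank0 row1 -> MISS (open row1); precharges=0
Acc 2: bank2 row4 -> MISS (open row4); precharges=0
Acc 3: bank0 row4 -> MISS (open row4); precharges=1
Acc 4: bank2 row0 -> MISS (open row0); precharges=2
Acc 5: bank2 row3 -> MISS (open row3); precharges=3
Acc 6: bank0 row3 -> MISS (open row3); precharges=4
Acc 7: bank0 row1 -> MISS (open row1); precharges=5
Acc 8: bank2 row2 -> MISS (open row2); precharges=6
Acc 9: bank2 row3 -> MISS (open row3); precharges=7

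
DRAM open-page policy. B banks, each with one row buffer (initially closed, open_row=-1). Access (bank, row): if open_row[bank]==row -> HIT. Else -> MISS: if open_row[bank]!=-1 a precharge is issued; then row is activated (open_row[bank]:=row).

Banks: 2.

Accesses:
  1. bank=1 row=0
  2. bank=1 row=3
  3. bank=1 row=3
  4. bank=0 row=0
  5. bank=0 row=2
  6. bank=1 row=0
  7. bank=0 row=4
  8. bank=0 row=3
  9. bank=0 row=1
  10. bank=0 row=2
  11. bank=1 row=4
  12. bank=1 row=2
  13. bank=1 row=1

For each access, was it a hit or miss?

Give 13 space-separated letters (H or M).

Answer: M M H M M M M M M M M M M

Derivation:
Acc 1: bank1 row0 -> MISS (open row0); precharges=0
Acc 2: bank1 row3 -> MISS (open row3); precharges=1
Acc 3: bank1 row3 -> HIT
Acc 4: bank0 row0 -> MISS (open row0); precharges=1
Acc 5: bank0 row2 -> MISS (open row2); precharges=2
Acc 6: bank1 row0 -> MISS (open row0); precharges=3
Acc 7: bank0 row4 -> MISS (open row4); precharges=4
Acc 8: bank0 row3 -> MISS (open row3); precharges=5
Acc 9: bank0 row1 -> MISS (open row1); precharges=6
Acc 10: bank0 row2 -> MISS (open row2); precharges=7
Acc 11: bank1 row4 -> MISS (open row4); precharges=8
Acc 12: bank1 row2 -> MISS (open row2); precharges=9
Acc 13: bank1 row1 -> MISS (open row1); precharges=10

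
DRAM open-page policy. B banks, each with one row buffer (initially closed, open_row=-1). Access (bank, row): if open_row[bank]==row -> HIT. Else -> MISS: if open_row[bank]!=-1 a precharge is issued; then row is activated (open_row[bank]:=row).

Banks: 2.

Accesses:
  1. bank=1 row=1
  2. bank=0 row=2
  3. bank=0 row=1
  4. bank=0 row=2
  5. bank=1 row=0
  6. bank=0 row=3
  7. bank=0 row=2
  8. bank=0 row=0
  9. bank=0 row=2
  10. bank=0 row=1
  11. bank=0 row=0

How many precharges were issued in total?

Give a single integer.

Acc 1: bank1 row1 -> MISS (open row1); precharges=0
Acc 2: bank0 row2 -> MISS (open row2); precharges=0
Acc 3: bank0 row1 -> MISS (open row1); precharges=1
Acc 4: bank0 row2 -> MISS (open row2); precharges=2
Acc 5: bank1 row0 -> MISS (open row0); precharges=3
Acc 6: bank0 row3 -> MISS (open row3); precharges=4
Acc 7: bank0 row2 -> MISS (open row2); precharges=5
Acc 8: bank0 row0 -> MISS (open row0); precharges=6
Acc 9: bank0 row2 -> MISS (open row2); precharges=7
Acc 10: bank0 row1 -> MISS (open row1); precharges=8
Acc 11: bank0 row0 -> MISS (open row0); precharges=9

Answer: 9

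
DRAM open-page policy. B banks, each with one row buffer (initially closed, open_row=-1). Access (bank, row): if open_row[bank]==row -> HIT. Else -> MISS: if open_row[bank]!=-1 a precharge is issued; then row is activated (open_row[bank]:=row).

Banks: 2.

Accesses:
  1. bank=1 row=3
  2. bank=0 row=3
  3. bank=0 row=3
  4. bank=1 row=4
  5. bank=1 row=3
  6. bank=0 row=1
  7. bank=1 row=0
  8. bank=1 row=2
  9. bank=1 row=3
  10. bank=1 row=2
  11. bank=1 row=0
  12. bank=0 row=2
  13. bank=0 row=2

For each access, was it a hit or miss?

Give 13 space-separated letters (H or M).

Answer: M M H M M M M M M M M M H

Derivation:
Acc 1: bank1 row3 -> MISS (open row3); precharges=0
Acc 2: bank0 row3 -> MISS (open row3); precharges=0
Acc 3: bank0 row3 -> HIT
Acc 4: bank1 row4 -> MISS (open row4); precharges=1
Acc 5: bank1 row3 -> MISS (open row3); precharges=2
Acc 6: bank0 row1 -> MISS (open row1); precharges=3
Acc 7: bank1 row0 -> MISS (open row0); precharges=4
Acc 8: bank1 row2 -> MISS (open row2); precharges=5
Acc 9: bank1 row3 -> MISS (open row3); precharges=6
Acc 10: bank1 row2 -> MISS (open row2); precharges=7
Acc 11: bank1 row0 -> MISS (open row0); precharges=8
Acc 12: bank0 row2 -> MISS (open row2); precharges=9
Acc 13: bank0 row2 -> HIT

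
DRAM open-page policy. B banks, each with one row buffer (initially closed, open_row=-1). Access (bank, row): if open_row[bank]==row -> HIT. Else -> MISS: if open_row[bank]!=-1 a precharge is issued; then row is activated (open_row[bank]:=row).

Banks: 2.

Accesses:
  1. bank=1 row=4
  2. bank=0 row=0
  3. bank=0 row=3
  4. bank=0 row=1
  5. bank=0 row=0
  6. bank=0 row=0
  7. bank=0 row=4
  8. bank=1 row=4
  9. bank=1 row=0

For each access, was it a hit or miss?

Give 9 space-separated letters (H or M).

Answer: M M M M M H M H M

Derivation:
Acc 1: bank1 row4 -> MISS (open row4); precharges=0
Acc 2: bank0 row0 -> MISS (open row0); precharges=0
Acc 3: bank0 row3 -> MISS (open row3); precharges=1
Acc 4: bank0 row1 -> MISS (open row1); precharges=2
Acc 5: bank0 row0 -> MISS (open row0); precharges=3
Acc 6: bank0 row0 -> HIT
Acc 7: bank0 row4 -> MISS (open row4); precharges=4
Acc 8: bank1 row4 -> HIT
Acc 9: bank1 row0 -> MISS (open row0); precharges=5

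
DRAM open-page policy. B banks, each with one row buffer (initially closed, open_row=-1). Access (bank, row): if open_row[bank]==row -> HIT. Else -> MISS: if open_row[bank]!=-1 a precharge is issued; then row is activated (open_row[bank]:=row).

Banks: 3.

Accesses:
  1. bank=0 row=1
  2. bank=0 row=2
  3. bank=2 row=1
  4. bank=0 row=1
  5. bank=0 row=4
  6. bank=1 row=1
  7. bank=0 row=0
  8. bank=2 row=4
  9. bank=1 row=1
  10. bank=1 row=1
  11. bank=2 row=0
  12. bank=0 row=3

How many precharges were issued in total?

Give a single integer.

Answer: 7

Derivation:
Acc 1: bank0 row1 -> MISS (open row1); precharges=0
Acc 2: bank0 row2 -> MISS (open row2); precharges=1
Acc 3: bank2 row1 -> MISS (open row1); precharges=1
Acc 4: bank0 row1 -> MISS (open row1); precharges=2
Acc 5: bank0 row4 -> MISS (open row4); precharges=3
Acc 6: bank1 row1 -> MISS (open row1); precharges=3
Acc 7: bank0 row0 -> MISS (open row0); precharges=4
Acc 8: bank2 row4 -> MISS (open row4); precharges=5
Acc 9: bank1 row1 -> HIT
Acc 10: bank1 row1 -> HIT
Acc 11: bank2 row0 -> MISS (open row0); precharges=6
Acc 12: bank0 row3 -> MISS (open row3); precharges=7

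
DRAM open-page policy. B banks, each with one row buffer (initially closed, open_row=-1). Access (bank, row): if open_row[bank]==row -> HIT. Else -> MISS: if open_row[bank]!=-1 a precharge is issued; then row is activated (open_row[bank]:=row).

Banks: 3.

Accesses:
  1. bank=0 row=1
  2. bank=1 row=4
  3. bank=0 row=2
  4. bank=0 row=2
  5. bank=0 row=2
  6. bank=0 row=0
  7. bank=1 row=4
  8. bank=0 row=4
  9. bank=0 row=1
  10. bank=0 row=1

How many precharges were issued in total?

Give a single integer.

Acc 1: bank0 row1 -> MISS (open row1); precharges=0
Acc 2: bank1 row4 -> MISS (open row4); precharges=0
Acc 3: bank0 row2 -> MISS (open row2); precharges=1
Acc 4: bank0 row2 -> HIT
Acc 5: bank0 row2 -> HIT
Acc 6: bank0 row0 -> MISS (open row0); precharges=2
Acc 7: bank1 row4 -> HIT
Acc 8: bank0 row4 -> MISS (open row4); precharges=3
Acc 9: bank0 row1 -> MISS (open row1); precharges=4
Acc 10: bank0 row1 -> HIT

Answer: 4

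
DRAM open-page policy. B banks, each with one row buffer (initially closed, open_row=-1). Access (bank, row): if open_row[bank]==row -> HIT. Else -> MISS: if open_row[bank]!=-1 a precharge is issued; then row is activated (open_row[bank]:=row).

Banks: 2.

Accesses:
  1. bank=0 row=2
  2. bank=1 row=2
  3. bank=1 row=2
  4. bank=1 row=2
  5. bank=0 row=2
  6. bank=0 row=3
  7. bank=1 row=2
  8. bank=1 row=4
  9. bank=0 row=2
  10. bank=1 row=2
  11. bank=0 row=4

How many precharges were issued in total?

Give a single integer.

Acc 1: bank0 row2 -> MISS (open row2); precharges=0
Acc 2: bank1 row2 -> MISS (open row2); precharges=0
Acc 3: bank1 row2 -> HIT
Acc 4: bank1 row2 -> HIT
Acc 5: bank0 row2 -> HIT
Acc 6: bank0 row3 -> MISS (open row3); precharges=1
Acc 7: bank1 row2 -> HIT
Acc 8: bank1 row4 -> MISS (open row4); precharges=2
Acc 9: bank0 row2 -> MISS (open row2); precharges=3
Acc 10: bank1 row2 -> MISS (open row2); precharges=4
Acc 11: bank0 row4 -> MISS (open row4); precharges=5

Answer: 5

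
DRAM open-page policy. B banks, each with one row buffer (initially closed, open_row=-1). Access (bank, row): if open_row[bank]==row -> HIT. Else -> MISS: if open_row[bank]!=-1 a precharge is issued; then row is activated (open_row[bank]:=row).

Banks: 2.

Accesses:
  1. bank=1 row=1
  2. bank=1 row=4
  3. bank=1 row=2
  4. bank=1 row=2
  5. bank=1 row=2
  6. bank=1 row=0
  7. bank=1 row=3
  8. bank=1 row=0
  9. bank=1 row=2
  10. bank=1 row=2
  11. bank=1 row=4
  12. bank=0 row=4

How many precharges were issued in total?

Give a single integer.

Answer: 7

Derivation:
Acc 1: bank1 row1 -> MISS (open row1); precharges=0
Acc 2: bank1 row4 -> MISS (open row4); precharges=1
Acc 3: bank1 row2 -> MISS (open row2); precharges=2
Acc 4: bank1 row2 -> HIT
Acc 5: bank1 row2 -> HIT
Acc 6: bank1 row0 -> MISS (open row0); precharges=3
Acc 7: bank1 row3 -> MISS (open row3); precharges=4
Acc 8: bank1 row0 -> MISS (open row0); precharges=5
Acc 9: bank1 row2 -> MISS (open row2); precharges=6
Acc 10: bank1 row2 -> HIT
Acc 11: bank1 row4 -> MISS (open row4); precharges=7
Acc 12: bank0 row4 -> MISS (open row4); precharges=7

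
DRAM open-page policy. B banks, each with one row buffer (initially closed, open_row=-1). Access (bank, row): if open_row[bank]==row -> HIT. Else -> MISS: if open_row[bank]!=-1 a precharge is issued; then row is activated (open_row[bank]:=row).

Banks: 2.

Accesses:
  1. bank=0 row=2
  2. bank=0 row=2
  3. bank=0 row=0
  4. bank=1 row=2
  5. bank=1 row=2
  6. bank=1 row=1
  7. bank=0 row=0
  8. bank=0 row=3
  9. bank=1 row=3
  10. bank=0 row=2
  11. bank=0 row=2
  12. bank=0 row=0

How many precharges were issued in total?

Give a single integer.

Acc 1: bank0 row2 -> MISS (open row2); precharges=0
Acc 2: bank0 row2 -> HIT
Acc 3: bank0 row0 -> MISS (open row0); precharges=1
Acc 4: bank1 row2 -> MISS (open row2); precharges=1
Acc 5: bank1 row2 -> HIT
Acc 6: bank1 row1 -> MISS (open row1); precharges=2
Acc 7: bank0 row0 -> HIT
Acc 8: bank0 row3 -> MISS (open row3); precharges=3
Acc 9: bank1 row3 -> MISS (open row3); precharges=4
Acc 10: bank0 row2 -> MISS (open row2); precharges=5
Acc 11: bank0 row2 -> HIT
Acc 12: bank0 row0 -> MISS (open row0); precharges=6

Answer: 6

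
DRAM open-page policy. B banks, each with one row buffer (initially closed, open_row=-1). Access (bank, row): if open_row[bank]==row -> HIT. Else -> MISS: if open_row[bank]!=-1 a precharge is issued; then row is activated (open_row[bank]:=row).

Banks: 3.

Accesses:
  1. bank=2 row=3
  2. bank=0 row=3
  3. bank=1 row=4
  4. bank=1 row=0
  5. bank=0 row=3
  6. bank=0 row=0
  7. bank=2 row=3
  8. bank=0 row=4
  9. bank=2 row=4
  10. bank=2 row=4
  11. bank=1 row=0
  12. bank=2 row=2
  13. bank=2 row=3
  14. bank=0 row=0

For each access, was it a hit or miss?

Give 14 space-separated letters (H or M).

Acc 1: bank2 row3 -> MISS (open row3); precharges=0
Acc 2: bank0 row3 -> MISS (open row3); precharges=0
Acc 3: bank1 row4 -> MISS (open row4); precharges=0
Acc 4: bank1 row0 -> MISS (open row0); precharges=1
Acc 5: bank0 row3 -> HIT
Acc 6: bank0 row0 -> MISS (open row0); precharges=2
Acc 7: bank2 row3 -> HIT
Acc 8: bank0 row4 -> MISS (open row4); precharges=3
Acc 9: bank2 row4 -> MISS (open row4); precharges=4
Acc 10: bank2 row4 -> HIT
Acc 11: bank1 row0 -> HIT
Acc 12: bank2 row2 -> MISS (open row2); precharges=5
Acc 13: bank2 row3 -> MISS (open row3); precharges=6
Acc 14: bank0 row0 -> MISS (open row0); precharges=7

Answer: M M M M H M H M M H H M M M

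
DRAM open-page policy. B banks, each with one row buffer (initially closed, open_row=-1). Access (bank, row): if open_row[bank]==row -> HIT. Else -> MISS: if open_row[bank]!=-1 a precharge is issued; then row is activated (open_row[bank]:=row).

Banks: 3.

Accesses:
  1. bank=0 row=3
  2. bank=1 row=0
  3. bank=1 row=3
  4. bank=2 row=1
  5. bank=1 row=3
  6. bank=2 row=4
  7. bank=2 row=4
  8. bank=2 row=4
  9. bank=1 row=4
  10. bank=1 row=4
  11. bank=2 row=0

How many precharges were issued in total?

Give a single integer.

Acc 1: bank0 row3 -> MISS (open row3); precharges=0
Acc 2: bank1 row0 -> MISS (open row0); precharges=0
Acc 3: bank1 row3 -> MISS (open row3); precharges=1
Acc 4: bank2 row1 -> MISS (open row1); precharges=1
Acc 5: bank1 row3 -> HIT
Acc 6: bank2 row4 -> MISS (open row4); precharges=2
Acc 7: bank2 row4 -> HIT
Acc 8: bank2 row4 -> HIT
Acc 9: bank1 row4 -> MISS (open row4); precharges=3
Acc 10: bank1 row4 -> HIT
Acc 11: bank2 row0 -> MISS (open row0); precharges=4

Answer: 4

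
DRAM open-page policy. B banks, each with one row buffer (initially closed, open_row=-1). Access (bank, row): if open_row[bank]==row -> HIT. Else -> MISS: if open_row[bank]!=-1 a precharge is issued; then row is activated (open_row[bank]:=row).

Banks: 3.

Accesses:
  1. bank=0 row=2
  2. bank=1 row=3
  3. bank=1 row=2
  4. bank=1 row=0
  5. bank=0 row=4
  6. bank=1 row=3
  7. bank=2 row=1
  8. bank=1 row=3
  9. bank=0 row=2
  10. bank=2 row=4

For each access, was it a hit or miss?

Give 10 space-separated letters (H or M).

Answer: M M M M M M M H M M

Derivation:
Acc 1: bank0 row2 -> MISS (open row2); precharges=0
Acc 2: bank1 row3 -> MISS (open row3); precharges=0
Acc 3: bank1 row2 -> MISS (open row2); precharges=1
Acc 4: bank1 row0 -> MISS (open row0); precharges=2
Acc 5: bank0 row4 -> MISS (open row4); precharges=3
Acc 6: bank1 row3 -> MISS (open row3); precharges=4
Acc 7: bank2 row1 -> MISS (open row1); precharges=4
Acc 8: bank1 row3 -> HIT
Acc 9: bank0 row2 -> MISS (open row2); precharges=5
Acc 10: bank2 row4 -> MISS (open row4); precharges=6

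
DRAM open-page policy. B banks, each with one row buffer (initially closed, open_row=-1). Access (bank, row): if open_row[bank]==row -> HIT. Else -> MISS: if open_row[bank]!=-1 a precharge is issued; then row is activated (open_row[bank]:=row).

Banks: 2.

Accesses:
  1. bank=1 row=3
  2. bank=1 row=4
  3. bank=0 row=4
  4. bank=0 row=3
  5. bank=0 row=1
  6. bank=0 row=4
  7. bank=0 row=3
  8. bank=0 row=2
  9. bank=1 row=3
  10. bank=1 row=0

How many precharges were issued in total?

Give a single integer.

Acc 1: bank1 row3 -> MISS (open row3); precharges=0
Acc 2: bank1 row4 -> MISS (open row4); precharges=1
Acc 3: bank0 row4 -> MISS (open row4); precharges=1
Acc 4: bank0 row3 -> MISS (open row3); precharges=2
Acc 5: bank0 row1 -> MISS (open row1); precharges=3
Acc 6: bank0 row4 -> MISS (open row4); precharges=4
Acc 7: bank0 row3 -> MISS (open row3); precharges=5
Acc 8: bank0 row2 -> MISS (open row2); precharges=6
Acc 9: bank1 row3 -> MISS (open row3); precharges=7
Acc 10: bank1 row0 -> MISS (open row0); precharges=8

Answer: 8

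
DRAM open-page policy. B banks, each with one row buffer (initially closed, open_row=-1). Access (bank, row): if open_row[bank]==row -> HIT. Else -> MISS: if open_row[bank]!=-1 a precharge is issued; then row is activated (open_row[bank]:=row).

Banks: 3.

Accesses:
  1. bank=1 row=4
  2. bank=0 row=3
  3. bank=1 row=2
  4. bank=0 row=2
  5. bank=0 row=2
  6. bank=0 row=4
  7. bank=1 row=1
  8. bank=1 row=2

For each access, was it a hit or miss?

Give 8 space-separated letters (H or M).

Acc 1: bank1 row4 -> MISS (open row4); precharges=0
Acc 2: bank0 row3 -> MISS (open row3); precharges=0
Acc 3: bank1 row2 -> MISS (open row2); precharges=1
Acc 4: bank0 row2 -> MISS (open row2); precharges=2
Acc 5: bank0 row2 -> HIT
Acc 6: bank0 row4 -> MISS (open row4); precharges=3
Acc 7: bank1 row1 -> MISS (open row1); precharges=4
Acc 8: bank1 row2 -> MISS (open row2); precharges=5

Answer: M M M M H M M M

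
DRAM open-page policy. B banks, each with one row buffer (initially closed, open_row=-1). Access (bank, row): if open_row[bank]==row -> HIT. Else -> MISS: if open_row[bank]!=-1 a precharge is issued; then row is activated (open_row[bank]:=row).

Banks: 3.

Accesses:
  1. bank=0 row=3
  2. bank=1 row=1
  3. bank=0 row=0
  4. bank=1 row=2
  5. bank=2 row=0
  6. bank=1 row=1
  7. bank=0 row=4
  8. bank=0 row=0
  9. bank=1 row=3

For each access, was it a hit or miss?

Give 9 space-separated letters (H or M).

Answer: M M M M M M M M M

Derivation:
Acc 1: bank0 row3 -> MISS (open row3); precharges=0
Acc 2: bank1 row1 -> MISS (open row1); precharges=0
Acc 3: bank0 row0 -> MISS (open row0); precharges=1
Acc 4: bank1 row2 -> MISS (open row2); precharges=2
Acc 5: bank2 row0 -> MISS (open row0); precharges=2
Acc 6: bank1 row1 -> MISS (open row1); precharges=3
Acc 7: bank0 row4 -> MISS (open row4); precharges=4
Acc 8: bank0 row0 -> MISS (open row0); precharges=5
Acc 9: bank1 row3 -> MISS (open row3); precharges=6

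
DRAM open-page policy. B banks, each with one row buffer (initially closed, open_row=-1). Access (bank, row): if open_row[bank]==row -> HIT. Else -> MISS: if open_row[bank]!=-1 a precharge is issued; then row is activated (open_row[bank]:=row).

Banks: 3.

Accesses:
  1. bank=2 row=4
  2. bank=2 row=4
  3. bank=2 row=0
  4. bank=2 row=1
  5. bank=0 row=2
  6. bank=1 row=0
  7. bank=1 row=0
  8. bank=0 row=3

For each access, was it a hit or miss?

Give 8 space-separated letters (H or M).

Answer: M H M M M M H M

Derivation:
Acc 1: bank2 row4 -> MISS (open row4); precharges=0
Acc 2: bank2 row4 -> HIT
Acc 3: bank2 row0 -> MISS (open row0); precharges=1
Acc 4: bank2 row1 -> MISS (open row1); precharges=2
Acc 5: bank0 row2 -> MISS (open row2); precharges=2
Acc 6: bank1 row0 -> MISS (open row0); precharges=2
Acc 7: bank1 row0 -> HIT
Acc 8: bank0 row3 -> MISS (open row3); precharges=3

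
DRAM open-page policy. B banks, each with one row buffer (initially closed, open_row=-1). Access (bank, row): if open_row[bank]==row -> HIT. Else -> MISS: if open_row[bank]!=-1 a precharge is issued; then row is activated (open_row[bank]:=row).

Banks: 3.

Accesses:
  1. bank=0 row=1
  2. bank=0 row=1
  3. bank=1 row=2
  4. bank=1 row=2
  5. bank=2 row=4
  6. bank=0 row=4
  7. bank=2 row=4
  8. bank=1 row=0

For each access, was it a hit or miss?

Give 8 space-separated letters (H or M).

Acc 1: bank0 row1 -> MISS (open row1); precharges=0
Acc 2: bank0 row1 -> HIT
Acc 3: bank1 row2 -> MISS (open row2); precharges=0
Acc 4: bank1 row2 -> HIT
Acc 5: bank2 row4 -> MISS (open row4); precharges=0
Acc 6: bank0 row4 -> MISS (open row4); precharges=1
Acc 7: bank2 row4 -> HIT
Acc 8: bank1 row0 -> MISS (open row0); precharges=2

Answer: M H M H M M H M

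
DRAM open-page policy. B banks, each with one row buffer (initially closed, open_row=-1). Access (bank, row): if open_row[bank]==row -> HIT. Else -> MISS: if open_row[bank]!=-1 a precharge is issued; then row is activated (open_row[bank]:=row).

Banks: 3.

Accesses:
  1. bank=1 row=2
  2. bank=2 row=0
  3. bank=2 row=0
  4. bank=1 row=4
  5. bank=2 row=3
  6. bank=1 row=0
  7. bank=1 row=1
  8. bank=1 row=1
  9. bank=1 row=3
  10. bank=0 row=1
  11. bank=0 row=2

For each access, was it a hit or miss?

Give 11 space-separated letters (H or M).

Acc 1: bank1 row2 -> MISS (open row2); precharges=0
Acc 2: bank2 row0 -> MISS (open row0); precharges=0
Acc 3: bank2 row0 -> HIT
Acc 4: bank1 row4 -> MISS (open row4); precharges=1
Acc 5: bank2 row3 -> MISS (open row3); precharges=2
Acc 6: bank1 row0 -> MISS (open row0); precharges=3
Acc 7: bank1 row1 -> MISS (open row1); precharges=4
Acc 8: bank1 row1 -> HIT
Acc 9: bank1 row3 -> MISS (open row3); precharges=5
Acc 10: bank0 row1 -> MISS (open row1); precharges=5
Acc 11: bank0 row2 -> MISS (open row2); precharges=6

Answer: M M H M M M M H M M M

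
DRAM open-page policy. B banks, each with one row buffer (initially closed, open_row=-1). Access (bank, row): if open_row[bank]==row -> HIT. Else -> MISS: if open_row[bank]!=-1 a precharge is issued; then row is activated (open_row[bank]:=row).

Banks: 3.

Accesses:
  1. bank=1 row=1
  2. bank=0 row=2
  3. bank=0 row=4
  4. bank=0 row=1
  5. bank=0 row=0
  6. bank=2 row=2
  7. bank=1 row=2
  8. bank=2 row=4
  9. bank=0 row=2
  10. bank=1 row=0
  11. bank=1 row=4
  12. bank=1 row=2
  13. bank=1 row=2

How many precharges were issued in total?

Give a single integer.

Acc 1: bank1 row1 -> MISS (open row1); precharges=0
Acc 2: bank0 row2 -> MISS (open row2); precharges=0
Acc 3: bank0 row4 -> MISS (open row4); precharges=1
Acc 4: bank0 row1 -> MISS (open row1); precharges=2
Acc 5: bank0 row0 -> MISS (open row0); precharges=3
Acc 6: bank2 row2 -> MISS (open row2); precharges=3
Acc 7: bank1 row2 -> MISS (open row2); precharges=4
Acc 8: bank2 row4 -> MISS (open row4); precharges=5
Acc 9: bank0 row2 -> MISS (open row2); precharges=6
Acc 10: bank1 row0 -> MISS (open row0); precharges=7
Acc 11: bank1 row4 -> MISS (open row4); precharges=8
Acc 12: bank1 row2 -> MISS (open row2); precharges=9
Acc 13: bank1 row2 -> HIT

Answer: 9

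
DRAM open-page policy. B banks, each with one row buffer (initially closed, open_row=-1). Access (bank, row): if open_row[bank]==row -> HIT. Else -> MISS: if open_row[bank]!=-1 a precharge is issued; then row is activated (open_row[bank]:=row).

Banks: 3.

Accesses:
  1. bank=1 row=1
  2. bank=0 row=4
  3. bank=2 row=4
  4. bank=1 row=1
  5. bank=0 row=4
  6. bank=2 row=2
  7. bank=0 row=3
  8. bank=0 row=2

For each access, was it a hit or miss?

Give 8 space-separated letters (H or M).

Answer: M M M H H M M M

Derivation:
Acc 1: bank1 row1 -> MISS (open row1); precharges=0
Acc 2: bank0 row4 -> MISS (open row4); precharges=0
Acc 3: bank2 row4 -> MISS (open row4); precharges=0
Acc 4: bank1 row1 -> HIT
Acc 5: bank0 row4 -> HIT
Acc 6: bank2 row2 -> MISS (open row2); precharges=1
Acc 7: bank0 row3 -> MISS (open row3); precharges=2
Acc 8: bank0 row2 -> MISS (open row2); precharges=3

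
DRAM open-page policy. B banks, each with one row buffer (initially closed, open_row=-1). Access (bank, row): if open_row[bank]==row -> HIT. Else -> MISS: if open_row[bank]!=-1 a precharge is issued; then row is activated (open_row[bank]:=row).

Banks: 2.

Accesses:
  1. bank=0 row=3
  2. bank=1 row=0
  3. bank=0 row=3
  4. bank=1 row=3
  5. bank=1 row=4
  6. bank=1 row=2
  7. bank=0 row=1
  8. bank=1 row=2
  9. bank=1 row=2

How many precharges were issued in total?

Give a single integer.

Answer: 4

Derivation:
Acc 1: bank0 row3 -> MISS (open row3); precharges=0
Acc 2: bank1 row0 -> MISS (open row0); precharges=0
Acc 3: bank0 row3 -> HIT
Acc 4: bank1 row3 -> MISS (open row3); precharges=1
Acc 5: bank1 row4 -> MISS (open row4); precharges=2
Acc 6: bank1 row2 -> MISS (open row2); precharges=3
Acc 7: bank0 row1 -> MISS (open row1); precharges=4
Acc 8: bank1 row2 -> HIT
Acc 9: bank1 row2 -> HIT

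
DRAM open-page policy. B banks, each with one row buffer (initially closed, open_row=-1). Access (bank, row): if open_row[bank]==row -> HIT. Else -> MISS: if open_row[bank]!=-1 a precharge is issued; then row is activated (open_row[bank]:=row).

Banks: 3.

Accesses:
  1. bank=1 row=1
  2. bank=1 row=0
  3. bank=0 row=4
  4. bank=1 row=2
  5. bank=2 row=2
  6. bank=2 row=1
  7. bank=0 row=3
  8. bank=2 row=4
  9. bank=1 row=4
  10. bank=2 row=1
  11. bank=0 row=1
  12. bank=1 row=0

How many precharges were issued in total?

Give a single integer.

Answer: 9

Derivation:
Acc 1: bank1 row1 -> MISS (open row1); precharges=0
Acc 2: bank1 row0 -> MISS (open row0); precharges=1
Acc 3: bank0 row4 -> MISS (open row4); precharges=1
Acc 4: bank1 row2 -> MISS (open row2); precharges=2
Acc 5: bank2 row2 -> MISS (open row2); precharges=2
Acc 6: bank2 row1 -> MISS (open row1); precharges=3
Acc 7: bank0 row3 -> MISS (open row3); precharges=4
Acc 8: bank2 row4 -> MISS (open row4); precharges=5
Acc 9: bank1 row4 -> MISS (open row4); precharges=6
Acc 10: bank2 row1 -> MISS (open row1); precharges=7
Acc 11: bank0 row1 -> MISS (open row1); precharges=8
Acc 12: bank1 row0 -> MISS (open row0); precharges=9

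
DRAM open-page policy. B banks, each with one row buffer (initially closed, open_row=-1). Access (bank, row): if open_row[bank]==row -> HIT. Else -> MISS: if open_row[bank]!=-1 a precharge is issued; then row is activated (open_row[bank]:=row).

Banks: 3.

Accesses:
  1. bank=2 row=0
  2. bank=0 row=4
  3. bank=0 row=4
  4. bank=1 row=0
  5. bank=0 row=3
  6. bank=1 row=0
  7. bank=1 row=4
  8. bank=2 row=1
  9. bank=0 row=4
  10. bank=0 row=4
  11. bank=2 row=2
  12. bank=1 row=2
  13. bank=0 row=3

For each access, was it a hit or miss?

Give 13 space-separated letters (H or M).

Answer: M M H M M H M M M H M M M

Derivation:
Acc 1: bank2 row0 -> MISS (open row0); precharges=0
Acc 2: bank0 row4 -> MISS (open row4); precharges=0
Acc 3: bank0 row4 -> HIT
Acc 4: bank1 row0 -> MISS (open row0); precharges=0
Acc 5: bank0 row3 -> MISS (open row3); precharges=1
Acc 6: bank1 row0 -> HIT
Acc 7: bank1 row4 -> MISS (open row4); precharges=2
Acc 8: bank2 row1 -> MISS (open row1); precharges=3
Acc 9: bank0 row4 -> MISS (open row4); precharges=4
Acc 10: bank0 row4 -> HIT
Acc 11: bank2 row2 -> MISS (open row2); precharges=5
Acc 12: bank1 row2 -> MISS (open row2); precharges=6
Acc 13: bank0 row3 -> MISS (open row3); precharges=7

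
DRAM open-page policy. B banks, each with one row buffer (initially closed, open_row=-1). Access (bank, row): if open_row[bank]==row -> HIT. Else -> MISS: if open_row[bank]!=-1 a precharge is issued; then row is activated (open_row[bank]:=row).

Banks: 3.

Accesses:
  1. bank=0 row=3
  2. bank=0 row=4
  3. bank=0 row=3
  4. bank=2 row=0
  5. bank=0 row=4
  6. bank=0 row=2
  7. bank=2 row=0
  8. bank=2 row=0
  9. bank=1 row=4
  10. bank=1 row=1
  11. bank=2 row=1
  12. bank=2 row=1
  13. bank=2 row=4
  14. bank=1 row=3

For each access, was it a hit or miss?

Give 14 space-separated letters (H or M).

Acc 1: bank0 row3 -> MISS (open row3); precharges=0
Acc 2: bank0 row4 -> MISS (open row4); precharges=1
Acc 3: bank0 row3 -> MISS (open row3); precharges=2
Acc 4: bank2 row0 -> MISS (open row0); precharges=2
Acc 5: bank0 row4 -> MISS (open row4); precharges=3
Acc 6: bank0 row2 -> MISS (open row2); precharges=4
Acc 7: bank2 row0 -> HIT
Acc 8: bank2 row0 -> HIT
Acc 9: bank1 row4 -> MISS (open row4); precharges=4
Acc 10: bank1 row1 -> MISS (open row1); precharges=5
Acc 11: bank2 row1 -> MISS (open row1); precharges=6
Acc 12: bank2 row1 -> HIT
Acc 13: bank2 row4 -> MISS (open row4); precharges=7
Acc 14: bank1 row3 -> MISS (open row3); precharges=8

Answer: M M M M M M H H M M M H M M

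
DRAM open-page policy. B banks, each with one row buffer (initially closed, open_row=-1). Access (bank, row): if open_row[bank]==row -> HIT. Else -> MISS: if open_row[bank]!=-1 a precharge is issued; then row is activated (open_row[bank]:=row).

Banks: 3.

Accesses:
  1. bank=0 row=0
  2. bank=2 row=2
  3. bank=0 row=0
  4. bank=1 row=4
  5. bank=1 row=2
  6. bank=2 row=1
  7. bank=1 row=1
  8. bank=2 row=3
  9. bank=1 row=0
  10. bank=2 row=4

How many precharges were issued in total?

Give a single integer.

Answer: 6

Derivation:
Acc 1: bank0 row0 -> MISS (open row0); precharges=0
Acc 2: bank2 row2 -> MISS (open row2); precharges=0
Acc 3: bank0 row0 -> HIT
Acc 4: bank1 row4 -> MISS (open row4); precharges=0
Acc 5: bank1 row2 -> MISS (open row2); precharges=1
Acc 6: bank2 row1 -> MISS (open row1); precharges=2
Acc 7: bank1 row1 -> MISS (open row1); precharges=3
Acc 8: bank2 row3 -> MISS (open row3); precharges=4
Acc 9: bank1 row0 -> MISS (open row0); precharges=5
Acc 10: bank2 row4 -> MISS (open row4); precharges=6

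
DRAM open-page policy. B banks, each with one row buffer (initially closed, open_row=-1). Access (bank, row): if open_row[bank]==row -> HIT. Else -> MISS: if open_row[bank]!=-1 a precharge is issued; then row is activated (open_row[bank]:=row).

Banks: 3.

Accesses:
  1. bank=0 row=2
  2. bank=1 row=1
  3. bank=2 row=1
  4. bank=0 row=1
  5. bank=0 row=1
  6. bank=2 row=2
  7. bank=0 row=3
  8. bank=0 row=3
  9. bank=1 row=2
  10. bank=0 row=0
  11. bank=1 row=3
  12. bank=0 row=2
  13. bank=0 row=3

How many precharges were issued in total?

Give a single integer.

Acc 1: bank0 row2 -> MISS (open row2); precharges=0
Acc 2: bank1 row1 -> MISS (open row1); precharges=0
Acc 3: bank2 row1 -> MISS (open row1); precharges=0
Acc 4: bank0 row1 -> MISS (open row1); precharges=1
Acc 5: bank0 row1 -> HIT
Acc 6: bank2 row2 -> MISS (open row2); precharges=2
Acc 7: bank0 row3 -> MISS (open row3); precharges=3
Acc 8: bank0 row3 -> HIT
Acc 9: bank1 row2 -> MISS (open row2); precharges=4
Acc 10: bank0 row0 -> MISS (open row0); precharges=5
Acc 11: bank1 row3 -> MISS (open row3); precharges=6
Acc 12: bank0 row2 -> MISS (open row2); precharges=7
Acc 13: bank0 row3 -> MISS (open row3); precharges=8

Answer: 8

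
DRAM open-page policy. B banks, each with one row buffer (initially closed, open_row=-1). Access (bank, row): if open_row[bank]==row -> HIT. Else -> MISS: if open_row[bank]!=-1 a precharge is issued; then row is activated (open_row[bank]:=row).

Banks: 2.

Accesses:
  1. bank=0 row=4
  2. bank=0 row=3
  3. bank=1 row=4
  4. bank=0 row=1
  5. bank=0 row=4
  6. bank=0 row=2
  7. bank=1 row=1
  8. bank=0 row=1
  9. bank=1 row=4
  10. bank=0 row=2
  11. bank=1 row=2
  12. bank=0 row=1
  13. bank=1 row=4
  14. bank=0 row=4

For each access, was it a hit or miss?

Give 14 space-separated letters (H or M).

Acc 1: bank0 row4 -> MISS (open row4); precharges=0
Acc 2: bank0 row3 -> MISS (open row3); precharges=1
Acc 3: bank1 row4 -> MISS (open row4); precharges=1
Acc 4: bank0 row1 -> MISS (open row1); precharges=2
Acc 5: bank0 row4 -> MISS (open row4); precharges=3
Acc 6: bank0 row2 -> MISS (open row2); precharges=4
Acc 7: bank1 row1 -> MISS (open row1); precharges=5
Acc 8: bank0 row1 -> MISS (open row1); precharges=6
Acc 9: bank1 row4 -> MISS (open row4); precharges=7
Acc 10: bank0 row2 -> MISS (open row2); precharges=8
Acc 11: bank1 row2 -> MISS (open row2); precharges=9
Acc 12: bank0 row1 -> MISS (open row1); precharges=10
Acc 13: bank1 row4 -> MISS (open row4); precharges=11
Acc 14: bank0 row4 -> MISS (open row4); precharges=12

Answer: M M M M M M M M M M M M M M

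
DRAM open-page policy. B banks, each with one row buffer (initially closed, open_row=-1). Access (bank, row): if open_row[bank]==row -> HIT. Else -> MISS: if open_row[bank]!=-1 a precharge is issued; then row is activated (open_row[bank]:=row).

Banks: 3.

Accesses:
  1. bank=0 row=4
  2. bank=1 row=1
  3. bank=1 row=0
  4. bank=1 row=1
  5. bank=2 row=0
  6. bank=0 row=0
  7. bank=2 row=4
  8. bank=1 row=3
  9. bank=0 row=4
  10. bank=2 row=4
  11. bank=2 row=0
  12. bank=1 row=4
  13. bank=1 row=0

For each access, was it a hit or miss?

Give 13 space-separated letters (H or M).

Answer: M M M M M M M M M H M M M

Derivation:
Acc 1: bank0 row4 -> MISS (open row4); precharges=0
Acc 2: bank1 row1 -> MISS (open row1); precharges=0
Acc 3: bank1 row0 -> MISS (open row0); precharges=1
Acc 4: bank1 row1 -> MISS (open row1); precharges=2
Acc 5: bank2 row0 -> MISS (open row0); precharges=2
Acc 6: bank0 row0 -> MISS (open row0); precharges=3
Acc 7: bank2 row4 -> MISS (open row4); precharges=4
Acc 8: bank1 row3 -> MISS (open row3); precharges=5
Acc 9: bank0 row4 -> MISS (open row4); precharges=6
Acc 10: bank2 row4 -> HIT
Acc 11: bank2 row0 -> MISS (open row0); precharges=7
Acc 12: bank1 row4 -> MISS (open row4); precharges=8
Acc 13: bank1 row0 -> MISS (open row0); precharges=9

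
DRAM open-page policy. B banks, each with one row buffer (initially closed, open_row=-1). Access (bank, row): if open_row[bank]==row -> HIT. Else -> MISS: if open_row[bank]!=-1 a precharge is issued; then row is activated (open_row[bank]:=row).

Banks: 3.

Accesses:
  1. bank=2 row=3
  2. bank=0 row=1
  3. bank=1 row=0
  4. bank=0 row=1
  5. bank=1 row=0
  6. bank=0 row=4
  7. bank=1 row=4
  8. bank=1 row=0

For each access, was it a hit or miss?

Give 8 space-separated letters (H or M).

Acc 1: bank2 row3 -> MISS (open row3); precharges=0
Acc 2: bank0 row1 -> MISS (open row1); precharges=0
Acc 3: bank1 row0 -> MISS (open row0); precharges=0
Acc 4: bank0 row1 -> HIT
Acc 5: bank1 row0 -> HIT
Acc 6: bank0 row4 -> MISS (open row4); precharges=1
Acc 7: bank1 row4 -> MISS (open row4); precharges=2
Acc 8: bank1 row0 -> MISS (open row0); precharges=3

Answer: M M M H H M M M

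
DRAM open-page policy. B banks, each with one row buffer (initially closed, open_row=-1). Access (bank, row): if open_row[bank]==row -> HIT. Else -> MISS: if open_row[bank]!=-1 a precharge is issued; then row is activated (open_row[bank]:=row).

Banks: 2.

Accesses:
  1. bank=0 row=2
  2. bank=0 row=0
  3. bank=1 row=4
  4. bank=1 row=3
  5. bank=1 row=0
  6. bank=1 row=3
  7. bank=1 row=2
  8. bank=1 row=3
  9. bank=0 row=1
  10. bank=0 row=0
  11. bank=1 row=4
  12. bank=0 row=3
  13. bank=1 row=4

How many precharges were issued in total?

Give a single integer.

Answer: 10

Derivation:
Acc 1: bank0 row2 -> MISS (open row2); precharges=0
Acc 2: bank0 row0 -> MISS (open row0); precharges=1
Acc 3: bank1 row4 -> MISS (open row4); precharges=1
Acc 4: bank1 row3 -> MISS (open row3); precharges=2
Acc 5: bank1 row0 -> MISS (open row0); precharges=3
Acc 6: bank1 row3 -> MISS (open row3); precharges=4
Acc 7: bank1 row2 -> MISS (open row2); precharges=5
Acc 8: bank1 row3 -> MISS (open row3); precharges=6
Acc 9: bank0 row1 -> MISS (open row1); precharges=7
Acc 10: bank0 row0 -> MISS (open row0); precharges=8
Acc 11: bank1 row4 -> MISS (open row4); precharges=9
Acc 12: bank0 row3 -> MISS (open row3); precharges=10
Acc 13: bank1 row4 -> HIT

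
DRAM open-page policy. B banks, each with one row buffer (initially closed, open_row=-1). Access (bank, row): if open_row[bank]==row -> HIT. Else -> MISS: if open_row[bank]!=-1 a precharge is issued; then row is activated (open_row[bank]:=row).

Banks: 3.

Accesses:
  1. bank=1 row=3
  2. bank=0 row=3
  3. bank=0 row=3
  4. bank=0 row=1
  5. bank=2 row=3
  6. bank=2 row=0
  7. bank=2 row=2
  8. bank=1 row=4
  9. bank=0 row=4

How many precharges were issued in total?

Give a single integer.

Acc 1: bank1 row3 -> MISS (open row3); precharges=0
Acc 2: bank0 row3 -> MISS (open row3); precharges=0
Acc 3: bank0 row3 -> HIT
Acc 4: bank0 row1 -> MISS (open row1); precharges=1
Acc 5: bank2 row3 -> MISS (open row3); precharges=1
Acc 6: bank2 row0 -> MISS (open row0); precharges=2
Acc 7: bank2 row2 -> MISS (open row2); precharges=3
Acc 8: bank1 row4 -> MISS (open row4); precharges=4
Acc 9: bank0 row4 -> MISS (open row4); precharges=5

Answer: 5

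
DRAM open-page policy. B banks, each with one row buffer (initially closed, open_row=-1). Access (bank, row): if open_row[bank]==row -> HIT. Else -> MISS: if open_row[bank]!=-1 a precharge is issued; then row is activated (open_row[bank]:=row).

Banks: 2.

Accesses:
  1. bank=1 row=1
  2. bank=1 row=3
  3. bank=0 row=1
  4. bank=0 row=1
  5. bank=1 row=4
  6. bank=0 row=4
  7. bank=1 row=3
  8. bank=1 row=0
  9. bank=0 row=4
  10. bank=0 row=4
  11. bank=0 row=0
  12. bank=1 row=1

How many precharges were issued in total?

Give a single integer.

Answer: 7

Derivation:
Acc 1: bank1 row1 -> MISS (open row1); precharges=0
Acc 2: bank1 row3 -> MISS (open row3); precharges=1
Acc 3: bank0 row1 -> MISS (open row1); precharges=1
Acc 4: bank0 row1 -> HIT
Acc 5: bank1 row4 -> MISS (open row4); precharges=2
Acc 6: bank0 row4 -> MISS (open row4); precharges=3
Acc 7: bank1 row3 -> MISS (open row3); precharges=4
Acc 8: bank1 row0 -> MISS (open row0); precharges=5
Acc 9: bank0 row4 -> HIT
Acc 10: bank0 row4 -> HIT
Acc 11: bank0 row0 -> MISS (open row0); precharges=6
Acc 12: bank1 row1 -> MISS (open row1); precharges=7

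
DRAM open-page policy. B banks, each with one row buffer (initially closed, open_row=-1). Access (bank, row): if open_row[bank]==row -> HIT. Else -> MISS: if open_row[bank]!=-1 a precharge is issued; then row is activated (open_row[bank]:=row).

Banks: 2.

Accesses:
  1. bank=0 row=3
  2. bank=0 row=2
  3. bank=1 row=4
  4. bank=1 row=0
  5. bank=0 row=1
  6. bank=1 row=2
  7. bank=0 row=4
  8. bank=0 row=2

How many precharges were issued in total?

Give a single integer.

Acc 1: bank0 row3 -> MISS (open row3); precharges=0
Acc 2: bank0 row2 -> MISS (open row2); precharges=1
Acc 3: bank1 row4 -> MISS (open row4); precharges=1
Acc 4: bank1 row0 -> MISS (open row0); precharges=2
Acc 5: bank0 row1 -> MISS (open row1); precharges=3
Acc 6: bank1 row2 -> MISS (open row2); precharges=4
Acc 7: bank0 row4 -> MISS (open row4); precharges=5
Acc 8: bank0 row2 -> MISS (open row2); precharges=6

Answer: 6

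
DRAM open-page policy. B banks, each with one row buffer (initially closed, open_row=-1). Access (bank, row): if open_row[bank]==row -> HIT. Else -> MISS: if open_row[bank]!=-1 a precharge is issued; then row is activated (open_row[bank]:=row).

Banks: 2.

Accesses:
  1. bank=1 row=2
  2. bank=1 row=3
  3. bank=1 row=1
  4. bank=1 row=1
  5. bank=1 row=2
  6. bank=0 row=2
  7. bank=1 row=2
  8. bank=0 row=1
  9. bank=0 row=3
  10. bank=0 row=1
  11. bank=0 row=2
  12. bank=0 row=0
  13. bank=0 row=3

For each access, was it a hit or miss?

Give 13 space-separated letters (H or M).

Acc 1: bank1 row2 -> MISS (open row2); precharges=0
Acc 2: bank1 row3 -> MISS (open row3); precharges=1
Acc 3: bank1 row1 -> MISS (open row1); precharges=2
Acc 4: bank1 row1 -> HIT
Acc 5: bank1 row2 -> MISS (open row2); precharges=3
Acc 6: bank0 row2 -> MISS (open row2); precharges=3
Acc 7: bank1 row2 -> HIT
Acc 8: bank0 row1 -> MISS (open row1); precharges=4
Acc 9: bank0 row3 -> MISS (open row3); precharges=5
Acc 10: bank0 row1 -> MISS (open row1); precharges=6
Acc 11: bank0 row2 -> MISS (open row2); precharges=7
Acc 12: bank0 row0 -> MISS (open row0); precharges=8
Acc 13: bank0 row3 -> MISS (open row3); precharges=9

Answer: M M M H M M H M M M M M M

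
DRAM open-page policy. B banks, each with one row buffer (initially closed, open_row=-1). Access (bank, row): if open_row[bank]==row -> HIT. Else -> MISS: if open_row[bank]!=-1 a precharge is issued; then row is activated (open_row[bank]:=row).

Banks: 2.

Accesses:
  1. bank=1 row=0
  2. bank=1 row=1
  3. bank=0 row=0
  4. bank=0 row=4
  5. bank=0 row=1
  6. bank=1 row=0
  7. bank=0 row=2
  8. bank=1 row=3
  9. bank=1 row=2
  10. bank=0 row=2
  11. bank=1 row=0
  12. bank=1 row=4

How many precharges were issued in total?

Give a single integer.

Answer: 9

Derivation:
Acc 1: bank1 row0 -> MISS (open row0); precharges=0
Acc 2: bank1 row1 -> MISS (open row1); precharges=1
Acc 3: bank0 row0 -> MISS (open row0); precharges=1
Acc 4: bank0 row4 -> MISS (open row4); precharges=2
Acc 5: bank0 row1 -> MISS (open row1); precharges=3
Acc 6: bank1 row0 -> MISS (open row0); precharges=4
Acc 7: bank0 row2 -> MISS (open row2); precharges=5
Acc 8: bank1 row3 -> MISS (open row3); precharges=6
Acc 9: bank1 row2 -> MISS (open row2); precharges=7
Acc 10: bank0 row2 -> HIT
Acc 11: bank1 row0 -> MISS (open row0); precharges=8
Acc 12: bank1 row4 -> MISS (open row4); precharges=9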